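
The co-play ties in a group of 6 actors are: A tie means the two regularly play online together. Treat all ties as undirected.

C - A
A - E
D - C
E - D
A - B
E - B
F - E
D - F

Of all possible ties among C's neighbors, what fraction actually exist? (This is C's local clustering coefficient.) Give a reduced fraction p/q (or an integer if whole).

C's neighbors: A and D (k = 2).
Possible neighbor pairs: C(2,2) = 1. Edges among them: none → e = 0.
Clustering(C) = 0/1.

0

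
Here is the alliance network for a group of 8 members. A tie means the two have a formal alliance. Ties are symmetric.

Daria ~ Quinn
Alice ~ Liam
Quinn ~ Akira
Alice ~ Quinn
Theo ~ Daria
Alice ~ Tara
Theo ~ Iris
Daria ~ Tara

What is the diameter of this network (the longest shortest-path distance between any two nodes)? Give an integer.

Eccentricity of each node (its greatest distance to any other): Akira:4, Alice:4, Daria:3, Iris:5, Liam:5, Quinn:3, Tara:3, Theo:4.
The maximum eccentricity is 5, realized for instance by the pair Liam–Iris via Liam – Alice – Quinn – Daria – Theo – Iris. So the diameter is 5.

5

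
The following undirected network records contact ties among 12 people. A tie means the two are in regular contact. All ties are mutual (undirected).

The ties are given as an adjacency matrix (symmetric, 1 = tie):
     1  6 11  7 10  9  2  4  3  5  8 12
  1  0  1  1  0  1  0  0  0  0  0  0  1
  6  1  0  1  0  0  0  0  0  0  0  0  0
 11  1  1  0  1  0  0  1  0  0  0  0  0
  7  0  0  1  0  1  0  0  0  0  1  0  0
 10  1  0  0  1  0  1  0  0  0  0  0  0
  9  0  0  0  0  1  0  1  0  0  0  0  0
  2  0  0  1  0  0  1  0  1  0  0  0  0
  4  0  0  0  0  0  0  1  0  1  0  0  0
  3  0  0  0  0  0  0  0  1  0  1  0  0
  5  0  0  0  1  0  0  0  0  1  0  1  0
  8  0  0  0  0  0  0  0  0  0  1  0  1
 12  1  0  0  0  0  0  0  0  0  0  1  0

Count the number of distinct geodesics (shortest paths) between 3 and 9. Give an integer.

The shortest distance is 3, and the only length-3 path is 3–4–2–9. So there is exactly 1 shortest path.

1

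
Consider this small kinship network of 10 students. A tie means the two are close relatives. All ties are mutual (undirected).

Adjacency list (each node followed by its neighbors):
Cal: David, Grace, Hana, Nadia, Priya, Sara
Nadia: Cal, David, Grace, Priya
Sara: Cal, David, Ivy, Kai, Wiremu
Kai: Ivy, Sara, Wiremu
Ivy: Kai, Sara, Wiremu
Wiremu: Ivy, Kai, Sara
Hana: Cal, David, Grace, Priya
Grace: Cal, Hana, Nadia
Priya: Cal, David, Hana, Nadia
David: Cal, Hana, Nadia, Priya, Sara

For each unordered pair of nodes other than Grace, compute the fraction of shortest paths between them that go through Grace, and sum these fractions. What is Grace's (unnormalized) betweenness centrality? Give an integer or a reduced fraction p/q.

1/4

Pairs whose geodesics pass through Grace — Hana–Nadia: 1/4.
All other pairs contribute 0.
Summing the contributions gives betweenness(Grace) = 1/4.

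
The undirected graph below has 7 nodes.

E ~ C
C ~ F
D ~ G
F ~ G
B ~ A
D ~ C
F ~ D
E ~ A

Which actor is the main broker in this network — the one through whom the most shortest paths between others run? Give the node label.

C

Unnormalized betweenness of each node: A:5, B:0, C:9, D:2, E:8, F:2, G:0.
C has the largest value, 9, making it the main broker — the node through which the most shortest paths run.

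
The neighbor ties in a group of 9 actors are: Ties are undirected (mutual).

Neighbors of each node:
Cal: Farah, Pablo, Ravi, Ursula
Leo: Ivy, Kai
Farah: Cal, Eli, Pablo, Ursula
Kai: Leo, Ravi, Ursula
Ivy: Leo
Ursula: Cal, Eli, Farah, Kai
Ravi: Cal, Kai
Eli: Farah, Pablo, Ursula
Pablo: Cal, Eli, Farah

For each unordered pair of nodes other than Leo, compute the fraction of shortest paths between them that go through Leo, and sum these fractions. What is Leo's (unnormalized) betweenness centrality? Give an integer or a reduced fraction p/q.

7

Pairs whose geodesics pass through Leo — Farah–Ivy: 1; Ursula–Ivy: 1; Eli–Ivy: 1; Pablo–Ivy: 4/4; Cal–Ivy: 2/2; Kai–Ivy: 1; Ivy–Ravi: 1.
All other pairs contribute 0.
Summing the contributions gives betweenness(Leo) = 7.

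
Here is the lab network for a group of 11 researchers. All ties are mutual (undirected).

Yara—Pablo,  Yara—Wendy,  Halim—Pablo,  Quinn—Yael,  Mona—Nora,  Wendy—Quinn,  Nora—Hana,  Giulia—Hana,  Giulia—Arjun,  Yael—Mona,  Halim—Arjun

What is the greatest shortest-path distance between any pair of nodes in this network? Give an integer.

5

Eccentricity of each node (its greatest distance to any other): Arjun:5, Giulia:5, Halim:5, Hana:5, Mona:5, Nora:5, Pablo:5, Quinn:5, Wendy:5, Yael:5, Yara:5.
The maximum eccentricity is 5, realized for instance by the pair Yael–Arjun via Yael – Mona – Nora – Hana – Giulia – Arjun. So the diameter is 5.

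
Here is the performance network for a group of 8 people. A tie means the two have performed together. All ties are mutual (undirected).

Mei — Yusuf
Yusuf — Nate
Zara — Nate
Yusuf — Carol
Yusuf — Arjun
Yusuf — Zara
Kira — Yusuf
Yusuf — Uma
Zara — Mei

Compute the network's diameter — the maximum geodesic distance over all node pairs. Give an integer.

Eccentricity of each node (its greatest distance to any other): Arjun:2, Carol:2, Kira:2, Mei:2, Nate:2, Uma:2, Yusuf:1, Zara:2.
The maximum eccentricity is 2, realized for instance by the pair Arjun–Uma via Arjun – Yusuf – Uma. So the diameter is 2.

2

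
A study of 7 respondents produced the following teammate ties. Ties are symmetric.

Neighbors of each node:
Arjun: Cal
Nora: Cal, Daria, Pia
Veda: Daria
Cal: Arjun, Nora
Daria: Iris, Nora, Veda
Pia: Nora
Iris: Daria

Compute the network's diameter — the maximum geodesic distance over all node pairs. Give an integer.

4

Eccentricity of each node (its greatest distance to any other): Arjun:4, Cal:3, Daria:3, Iris:4, Nora:2, Pia:3, Veda:4.
The maximum eccentricity is 4, realized for instance by the pair Iris–Arjun via Iris – Daria – Nora – Cal – Arjun. So the diameter is 4.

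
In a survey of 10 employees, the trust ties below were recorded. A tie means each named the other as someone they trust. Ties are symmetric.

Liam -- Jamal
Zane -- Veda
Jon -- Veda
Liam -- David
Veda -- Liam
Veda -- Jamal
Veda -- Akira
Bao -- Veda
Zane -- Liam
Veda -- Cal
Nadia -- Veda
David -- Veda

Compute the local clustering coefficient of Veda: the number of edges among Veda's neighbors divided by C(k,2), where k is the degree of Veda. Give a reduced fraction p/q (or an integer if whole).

Veda's neighbors: Akira, Bao, Cal, David, Jamal, Jon, Liam, Nadia, and Zane (k = 9).
Possible neighbor pairs: C(9,2) = 36. Edges among them: David–Liam, Jamal–Liam, Liam–Zane → e = 3.
Clustering(Veda) = 3/36 = 1/12.

1/12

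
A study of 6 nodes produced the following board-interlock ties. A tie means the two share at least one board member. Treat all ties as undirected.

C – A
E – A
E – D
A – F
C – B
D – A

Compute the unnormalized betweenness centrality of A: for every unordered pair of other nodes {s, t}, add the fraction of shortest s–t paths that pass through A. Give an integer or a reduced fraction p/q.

Pairs whose geodesics pass through A — B–D: 1; B–F: 1; B–E: 1; C–D: 1; C–F: 1; C–E: 1; D–F: 1; F–E: 1.
All other pairs contribute 0.
Summing the contributions gives betweenness(A) = 8.

8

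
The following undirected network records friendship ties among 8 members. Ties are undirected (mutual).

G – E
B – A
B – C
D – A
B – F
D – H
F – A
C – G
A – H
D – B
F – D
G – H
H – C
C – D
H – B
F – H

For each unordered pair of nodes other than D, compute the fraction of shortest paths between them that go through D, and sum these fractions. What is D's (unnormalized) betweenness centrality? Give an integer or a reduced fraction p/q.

2/3

Pairs whose geodesics pass through D — F–C: 1/3; A–C: 1/3.
All other pairs contribute 0.
Summing the contributions gives betweenness(D) = 2/3.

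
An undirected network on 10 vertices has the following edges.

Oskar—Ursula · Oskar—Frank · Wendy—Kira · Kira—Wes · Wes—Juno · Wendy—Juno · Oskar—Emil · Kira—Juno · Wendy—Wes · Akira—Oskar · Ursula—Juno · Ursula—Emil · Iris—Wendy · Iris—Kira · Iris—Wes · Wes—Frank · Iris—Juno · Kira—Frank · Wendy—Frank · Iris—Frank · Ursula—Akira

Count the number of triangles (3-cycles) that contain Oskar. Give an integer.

Oskar's neighbors: Akira, Emil, Frank, and Ursula.
Neighbor pairs that are themselves tied: Oskar–Akira–Ursula; Oskar–Emil–Ursula. Each forms one triangle with Oskar, for 2 in total.

2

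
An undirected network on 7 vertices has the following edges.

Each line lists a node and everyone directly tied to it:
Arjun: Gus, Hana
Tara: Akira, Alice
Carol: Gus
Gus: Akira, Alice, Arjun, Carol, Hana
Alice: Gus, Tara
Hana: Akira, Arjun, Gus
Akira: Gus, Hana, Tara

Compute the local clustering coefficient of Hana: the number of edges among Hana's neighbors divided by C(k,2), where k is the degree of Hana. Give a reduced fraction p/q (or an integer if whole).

2/3

Hana's neighbors: Akira, Arjun, and Gus (k = 3).
Possible neighbor pairs: C(3,2) = 3. Edges among them: Akira–Gus, Arjun–Gus → e = 2.
Clustering(Hana) = 2/3.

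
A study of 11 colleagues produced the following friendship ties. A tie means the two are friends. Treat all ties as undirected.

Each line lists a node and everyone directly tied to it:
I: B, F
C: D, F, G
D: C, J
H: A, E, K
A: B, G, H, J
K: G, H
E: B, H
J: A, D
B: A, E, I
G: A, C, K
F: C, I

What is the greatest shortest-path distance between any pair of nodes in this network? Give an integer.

4

Eccentricity of each node (its greatest distance to any other): A:3, B:3, C:4, D:4, E:4, F:4, G:3, H:4, I:4, J:3, K:4.
The maximum eccentricity is 4, realized for instance by the pair F–H via F – I – B – E – H. So the diameter is 4.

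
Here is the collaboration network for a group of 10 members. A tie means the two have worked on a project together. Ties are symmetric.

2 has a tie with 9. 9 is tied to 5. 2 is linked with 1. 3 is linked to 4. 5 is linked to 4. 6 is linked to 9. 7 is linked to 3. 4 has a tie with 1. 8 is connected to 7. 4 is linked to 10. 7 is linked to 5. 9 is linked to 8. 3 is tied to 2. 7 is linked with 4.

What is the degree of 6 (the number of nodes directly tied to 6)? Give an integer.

1

6 is directly tied to 9. That is 1 neighbor, so the degree of 6 is 1.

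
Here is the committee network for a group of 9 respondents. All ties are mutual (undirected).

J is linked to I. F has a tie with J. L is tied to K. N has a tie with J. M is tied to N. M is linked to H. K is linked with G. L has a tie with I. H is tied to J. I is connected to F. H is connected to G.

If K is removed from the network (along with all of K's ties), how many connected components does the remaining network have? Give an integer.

K's neighbors (G and L) remain reachable from one another through other ties, so the rest of the network stays in one piece.

1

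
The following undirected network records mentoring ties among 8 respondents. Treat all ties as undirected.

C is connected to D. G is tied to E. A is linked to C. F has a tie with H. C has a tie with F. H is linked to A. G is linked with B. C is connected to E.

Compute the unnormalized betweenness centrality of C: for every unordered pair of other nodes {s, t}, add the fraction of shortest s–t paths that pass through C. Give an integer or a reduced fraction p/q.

Pairs whose geodesics pass through C — B–H: 2/2; B–A: 1; B–F: 1; B–D: 1; G–H: 2/2; G–A: 1; G–F: 1; G–D: 1; H–E: 2/2; H–D: 2/2; A–F: 1/2; A–E: 1; A–D: 1; F–E: 1 … (+2 more pairs).
All other pairs contribute 0.
Summing the contributions gives betweenness(C) = 31/2.

31/2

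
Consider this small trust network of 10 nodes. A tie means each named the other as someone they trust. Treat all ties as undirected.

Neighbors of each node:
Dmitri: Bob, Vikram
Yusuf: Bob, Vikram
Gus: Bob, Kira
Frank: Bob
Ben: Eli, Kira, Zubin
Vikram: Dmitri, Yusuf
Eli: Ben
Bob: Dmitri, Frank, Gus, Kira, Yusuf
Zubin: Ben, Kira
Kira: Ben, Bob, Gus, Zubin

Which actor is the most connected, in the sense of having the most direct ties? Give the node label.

Degrees — Ben:3, Bob:5, Dmitri:2, Eli:1, Frank:1, Gus:2, Kira:4, Vikram:2, Yusuf:2, Zubin:2.
The maximum is 5, attained only by Bob.

Bob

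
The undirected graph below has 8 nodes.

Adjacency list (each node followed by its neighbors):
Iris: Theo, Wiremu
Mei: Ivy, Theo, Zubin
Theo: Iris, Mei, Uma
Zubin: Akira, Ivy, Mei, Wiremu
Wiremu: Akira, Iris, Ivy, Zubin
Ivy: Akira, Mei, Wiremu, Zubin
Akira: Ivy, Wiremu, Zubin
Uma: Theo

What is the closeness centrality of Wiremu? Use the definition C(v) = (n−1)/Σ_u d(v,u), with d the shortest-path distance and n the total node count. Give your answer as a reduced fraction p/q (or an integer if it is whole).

Distances from Wiremu: Akira:1, Iris:1, Ivy:1, Mei:2, Theo:2, Uma:3, Zubin:1. Sum = 11.
n = 8, so closeness = 7/11.

7/11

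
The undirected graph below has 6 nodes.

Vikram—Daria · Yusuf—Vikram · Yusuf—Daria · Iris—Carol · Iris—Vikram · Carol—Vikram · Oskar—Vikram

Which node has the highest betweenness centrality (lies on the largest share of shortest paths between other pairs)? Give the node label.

Unnormalized betweenness of each node: Carol:0, Daria:0, Iris:0, Oskar:0, Vikram:8, Yusuf:0.
Vikram has the largest value, 8, making it the main broker — the node through which the most shortest paths run.

Vikram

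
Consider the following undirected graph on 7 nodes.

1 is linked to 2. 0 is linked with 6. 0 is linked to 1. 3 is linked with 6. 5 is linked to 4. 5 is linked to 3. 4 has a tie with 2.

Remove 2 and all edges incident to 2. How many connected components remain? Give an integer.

2's neighbors (1 and 4) remain reachable from one another through other ties, so the rest of the network stays in one piece.

1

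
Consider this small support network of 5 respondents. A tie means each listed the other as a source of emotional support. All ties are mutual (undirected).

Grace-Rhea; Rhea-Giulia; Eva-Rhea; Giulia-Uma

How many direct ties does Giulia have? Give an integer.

Giulia is directly tied to Rhea and Uma. That is 2 neighbors, so the degree of Giulia is 2.

2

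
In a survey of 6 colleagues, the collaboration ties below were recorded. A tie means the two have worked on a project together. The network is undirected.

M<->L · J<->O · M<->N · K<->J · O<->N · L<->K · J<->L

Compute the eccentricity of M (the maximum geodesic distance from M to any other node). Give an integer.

2

Distances from M: J:2, K:2, L:1, N:1, O:2.
The largest is 2 (to O, K, and J), so the eccentricity of M is 2.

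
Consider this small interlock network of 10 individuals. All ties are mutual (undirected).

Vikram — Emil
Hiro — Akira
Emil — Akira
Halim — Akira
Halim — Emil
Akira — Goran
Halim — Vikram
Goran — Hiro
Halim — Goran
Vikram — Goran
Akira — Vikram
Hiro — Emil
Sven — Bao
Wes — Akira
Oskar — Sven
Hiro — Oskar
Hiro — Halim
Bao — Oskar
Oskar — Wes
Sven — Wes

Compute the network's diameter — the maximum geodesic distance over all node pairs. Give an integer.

Eccentricity of each node (its greatest distance to any other): Akira:3, Bao:4, Emil:3, Goran:3, Halim:3, Hiro:2, Oskar:3, Sven:3, Vikram:4, Wes:2.
The maximum eccentricity is 4, realized for instance by the pair Bao–Vikram via Bao – Oskar – Hiro – Goran – Vikram. So the diameter is 4.

4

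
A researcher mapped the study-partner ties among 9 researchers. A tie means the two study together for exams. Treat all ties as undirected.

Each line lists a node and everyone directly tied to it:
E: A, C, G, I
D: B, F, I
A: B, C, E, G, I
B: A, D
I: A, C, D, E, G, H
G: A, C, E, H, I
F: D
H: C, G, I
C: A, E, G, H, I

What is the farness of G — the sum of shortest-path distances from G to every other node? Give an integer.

Distances from G: A:1, B:2, C:1, D:2, E:1, F:3, H:1, I:1.
Sum = 1 + 2 + 1 + 2 + 1 + 3 + 1 + 1 = 12.

12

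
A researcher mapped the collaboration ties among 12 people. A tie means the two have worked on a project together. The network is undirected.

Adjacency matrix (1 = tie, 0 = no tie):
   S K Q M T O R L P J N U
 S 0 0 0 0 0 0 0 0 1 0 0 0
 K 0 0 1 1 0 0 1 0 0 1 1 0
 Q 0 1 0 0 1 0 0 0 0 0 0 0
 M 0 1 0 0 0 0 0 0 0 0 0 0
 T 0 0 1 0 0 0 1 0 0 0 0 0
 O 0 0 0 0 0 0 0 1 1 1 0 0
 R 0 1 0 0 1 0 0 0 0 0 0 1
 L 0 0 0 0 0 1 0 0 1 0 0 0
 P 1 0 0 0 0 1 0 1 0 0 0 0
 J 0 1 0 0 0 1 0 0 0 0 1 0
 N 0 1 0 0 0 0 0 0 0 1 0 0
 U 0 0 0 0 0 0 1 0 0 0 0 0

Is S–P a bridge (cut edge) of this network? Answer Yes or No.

Yes

Without the S–P edge there is no alternate route between S and P, so the network disconnects. It is a bridge.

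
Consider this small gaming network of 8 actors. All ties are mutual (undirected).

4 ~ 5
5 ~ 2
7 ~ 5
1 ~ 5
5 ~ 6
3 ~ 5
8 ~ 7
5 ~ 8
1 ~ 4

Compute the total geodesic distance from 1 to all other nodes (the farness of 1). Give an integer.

Distances from 1: 2:2, 3:2, 4:1, 5:1, 6:2, 7:2, 8:2.
Sum = 2 + 2 + 1 + 1 + 2 + 2 + 2 = 12.

12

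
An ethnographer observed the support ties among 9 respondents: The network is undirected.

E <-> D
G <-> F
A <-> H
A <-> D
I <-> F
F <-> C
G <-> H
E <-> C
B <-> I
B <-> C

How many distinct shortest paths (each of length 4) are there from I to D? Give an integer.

2

The shortest distance is 4. The length-4 paths are: I–F–C–E–D; I–B–C–E–D.
That gives 2 distinct shortest paths.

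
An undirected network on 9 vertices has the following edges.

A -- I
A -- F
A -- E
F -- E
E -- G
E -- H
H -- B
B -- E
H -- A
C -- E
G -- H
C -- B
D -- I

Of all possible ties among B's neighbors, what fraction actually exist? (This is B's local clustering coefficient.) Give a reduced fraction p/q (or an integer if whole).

B's neighbors: C, E, and H (k = 3).
Possible neighbor pairs: C(3,2) = 3. Edges among them: C–E, E–H → e = 2.
Clustering(B) = 2/3.

2/3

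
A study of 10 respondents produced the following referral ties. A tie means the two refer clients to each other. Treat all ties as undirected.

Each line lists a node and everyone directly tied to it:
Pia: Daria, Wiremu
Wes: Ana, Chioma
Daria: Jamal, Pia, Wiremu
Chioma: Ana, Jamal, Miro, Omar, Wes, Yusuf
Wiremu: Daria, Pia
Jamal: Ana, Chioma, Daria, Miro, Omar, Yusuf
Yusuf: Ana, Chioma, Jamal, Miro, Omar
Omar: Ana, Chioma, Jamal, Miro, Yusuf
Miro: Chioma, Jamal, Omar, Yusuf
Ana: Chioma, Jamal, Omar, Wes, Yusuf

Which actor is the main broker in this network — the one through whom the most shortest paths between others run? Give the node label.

Unnormalized betweenness of each node: Ana:3, Chioma:17/4, Daria:14, Jamal:73/4, Miro:0, Omar:1/4, Pia:0, Wes:0, Wiremu:0, Yusuf:1/4.
Jamal has the largest value, 73/4, making it the main broker — the node through which the most shortest paths run.

Jamal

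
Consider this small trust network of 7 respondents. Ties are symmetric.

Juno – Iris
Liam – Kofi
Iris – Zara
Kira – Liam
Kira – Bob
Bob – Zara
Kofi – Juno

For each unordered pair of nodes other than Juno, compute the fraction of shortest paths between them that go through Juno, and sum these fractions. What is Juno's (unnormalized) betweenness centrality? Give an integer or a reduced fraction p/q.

Pairs whose geodesics pass through Juno — Zara–Kofi: 1; Liam–Iris: 1; Kofi–Iris: 1.
All other pairs contribute 0.
Summing the contributions gives betweenness(Juno) = 3.

3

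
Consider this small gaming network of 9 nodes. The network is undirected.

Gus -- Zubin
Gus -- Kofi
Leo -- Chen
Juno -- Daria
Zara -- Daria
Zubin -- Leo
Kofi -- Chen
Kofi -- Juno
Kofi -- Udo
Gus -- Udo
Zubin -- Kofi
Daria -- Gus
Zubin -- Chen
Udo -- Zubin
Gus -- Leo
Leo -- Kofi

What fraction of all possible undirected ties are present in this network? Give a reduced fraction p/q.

4/9

There are 16 edges and 9 nodes, so the maximum possible is C(9,2) = 36.
Density = 16/36 = 4/9.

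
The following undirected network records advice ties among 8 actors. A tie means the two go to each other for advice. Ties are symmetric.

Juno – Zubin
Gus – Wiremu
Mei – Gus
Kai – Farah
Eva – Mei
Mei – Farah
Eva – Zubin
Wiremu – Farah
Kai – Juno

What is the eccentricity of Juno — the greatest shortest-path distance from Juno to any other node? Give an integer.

4

Distances from Juno: Eva:2, Farah:2, Gus:4, Kai:1, Mei:3, Wiremu:3, Zubin:1.
The largest is 4 (to Gus), so the eccentricity of Juno is 4.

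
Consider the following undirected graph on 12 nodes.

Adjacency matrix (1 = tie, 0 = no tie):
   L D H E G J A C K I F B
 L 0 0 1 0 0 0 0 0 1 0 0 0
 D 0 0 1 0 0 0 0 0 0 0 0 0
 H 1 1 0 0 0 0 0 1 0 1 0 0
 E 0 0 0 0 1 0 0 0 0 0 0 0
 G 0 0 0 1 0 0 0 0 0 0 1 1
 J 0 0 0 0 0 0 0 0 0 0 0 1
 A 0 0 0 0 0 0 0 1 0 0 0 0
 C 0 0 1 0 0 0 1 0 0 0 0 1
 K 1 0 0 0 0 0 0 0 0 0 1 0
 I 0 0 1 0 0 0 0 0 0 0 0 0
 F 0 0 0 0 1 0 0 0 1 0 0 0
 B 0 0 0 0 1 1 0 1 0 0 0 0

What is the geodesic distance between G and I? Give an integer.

4

One shortest route is G – B – C – H – I, which uses 4 edges, and at distance 3 from G we only reach {A, H, L}, which does not include I. So d(G,I) = 4.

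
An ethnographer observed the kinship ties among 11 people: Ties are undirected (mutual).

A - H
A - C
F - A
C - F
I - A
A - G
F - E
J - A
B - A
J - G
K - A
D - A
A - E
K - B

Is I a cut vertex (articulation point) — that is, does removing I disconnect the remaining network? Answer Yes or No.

Even without I, every remaining node can still reach every other (the residual graph is connected), so I is not a cut vertex.

No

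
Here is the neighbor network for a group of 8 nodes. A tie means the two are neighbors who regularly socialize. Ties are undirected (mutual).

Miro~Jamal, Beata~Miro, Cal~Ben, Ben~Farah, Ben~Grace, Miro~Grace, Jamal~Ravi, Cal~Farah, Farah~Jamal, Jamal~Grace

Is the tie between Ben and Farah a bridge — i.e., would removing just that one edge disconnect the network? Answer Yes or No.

Even without that edge, Ben still reaches Farah via Ben – Cal – Farah, so the network stays connected. Not a bridge.

No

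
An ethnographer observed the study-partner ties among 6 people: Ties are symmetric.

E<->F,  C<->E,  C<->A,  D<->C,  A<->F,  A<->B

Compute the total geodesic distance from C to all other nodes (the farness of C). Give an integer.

7

Distances from C: A:1, B:2, D:1, E:1, F:2.
Sum = 1 + 2 + 1 + 1 + 2 = 7.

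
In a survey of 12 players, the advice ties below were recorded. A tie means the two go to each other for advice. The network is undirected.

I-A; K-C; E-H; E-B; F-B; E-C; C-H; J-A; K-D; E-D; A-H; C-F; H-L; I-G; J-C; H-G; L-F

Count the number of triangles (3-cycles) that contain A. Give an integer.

A's neighbors are H, I, and J, but none of them are tied to each other, so no triangle contains A.

0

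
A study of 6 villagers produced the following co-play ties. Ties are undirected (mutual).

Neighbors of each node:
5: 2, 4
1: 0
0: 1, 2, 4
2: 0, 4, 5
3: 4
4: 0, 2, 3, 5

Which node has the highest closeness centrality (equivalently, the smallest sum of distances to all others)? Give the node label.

Farness (sum of distances to all others) for each node — 0:7, 1:11, 2:7, 3:10, 4:6, 5:9.
The smallest farness is 6, for 4, so 4 has the highest closeness.

4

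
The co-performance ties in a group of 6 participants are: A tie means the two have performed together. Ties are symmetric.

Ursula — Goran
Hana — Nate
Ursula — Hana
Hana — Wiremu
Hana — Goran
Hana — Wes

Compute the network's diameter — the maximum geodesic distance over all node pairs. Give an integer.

Eccentricity of each node (its greatest distance to any other): Goran:2, Hana:1, Nate:2, Ursula:2, Wes:2, Wiremu:2.
The maximum eccentricity is 2, realized for instance by the pair Wes–Nate via Wes – Hana – Nate. So the diameter is 2.

2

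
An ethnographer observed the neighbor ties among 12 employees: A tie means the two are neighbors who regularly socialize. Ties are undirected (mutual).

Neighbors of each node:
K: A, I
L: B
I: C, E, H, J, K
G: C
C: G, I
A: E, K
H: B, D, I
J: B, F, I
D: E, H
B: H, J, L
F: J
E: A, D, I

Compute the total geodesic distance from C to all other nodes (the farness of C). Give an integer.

Distances from C: A:3, B:3, D:3, E:2, F:3, G:1, H:2, I:1, J:2, K:2, L:4.
Sum = 3 + 3 + 3 + 2 + 3 + 1 + 2 + 1 + 2 + 2 + 4 = 26.

26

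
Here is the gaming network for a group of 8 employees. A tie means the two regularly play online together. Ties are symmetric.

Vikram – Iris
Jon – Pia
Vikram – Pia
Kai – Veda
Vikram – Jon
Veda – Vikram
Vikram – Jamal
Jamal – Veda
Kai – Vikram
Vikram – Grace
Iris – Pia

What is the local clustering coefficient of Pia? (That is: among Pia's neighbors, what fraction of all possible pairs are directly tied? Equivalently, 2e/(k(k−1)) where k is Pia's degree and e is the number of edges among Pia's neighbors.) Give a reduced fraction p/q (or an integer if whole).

Pia's neighbors: Iris, Jon, and Vikram (k = 3).
Possible neighbor pairs: C(3,2) = 3. Edges among them: Iris–Vikram, Jon–Vikram → e = 2.
Clustering(Pia) = 2/3.

2/3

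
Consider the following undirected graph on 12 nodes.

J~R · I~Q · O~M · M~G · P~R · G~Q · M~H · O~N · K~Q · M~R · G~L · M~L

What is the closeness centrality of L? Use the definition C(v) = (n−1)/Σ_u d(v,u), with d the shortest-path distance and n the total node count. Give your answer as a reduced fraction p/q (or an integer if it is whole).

Distances from L: G:1, H:2, I:3, J:3, K:3, M:1, N:3, O:2, P:3, Q:2, R:2. Sum = 25.
n = 12, so closeness = 11/25.

11/25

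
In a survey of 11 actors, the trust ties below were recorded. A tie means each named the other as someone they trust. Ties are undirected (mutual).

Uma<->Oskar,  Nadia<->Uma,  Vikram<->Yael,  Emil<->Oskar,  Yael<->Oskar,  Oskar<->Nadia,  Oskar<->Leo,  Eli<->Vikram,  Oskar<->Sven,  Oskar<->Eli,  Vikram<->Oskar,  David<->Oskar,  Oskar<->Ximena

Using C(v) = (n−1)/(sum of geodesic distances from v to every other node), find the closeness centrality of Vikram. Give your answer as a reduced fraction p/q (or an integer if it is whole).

10/17

Distances from Vikram: David:2, Eli:1, Emil:2, Leo:2, Nadia:2, Oskar:1, Sven:2, Uma:2, Ximena:2, Yael:1. Sum = 17.
n = 11, so closeness = 10/17.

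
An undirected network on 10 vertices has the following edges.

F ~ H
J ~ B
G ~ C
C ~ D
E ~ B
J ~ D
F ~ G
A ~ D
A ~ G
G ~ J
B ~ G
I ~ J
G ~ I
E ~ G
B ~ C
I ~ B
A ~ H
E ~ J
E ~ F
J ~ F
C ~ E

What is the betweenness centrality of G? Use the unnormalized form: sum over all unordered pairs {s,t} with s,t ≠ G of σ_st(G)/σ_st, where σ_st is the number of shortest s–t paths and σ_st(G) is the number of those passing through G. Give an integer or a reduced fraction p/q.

103/12

Pairs whose geodesics pass through G — F–A: 1/2; F–I: 1/2; F–B: 1/3; F–C: 1/2; A–I: 1; A–B: 1; A–E: 1; A–C: 1/2; A–J: 1/2; I–H: 2/3; I–E: 1/3; I–C: 1/2; B–H: 2/4; H–C: 2/4 … (+1 more pairs).
All other pairs contribute 0.
Summing the contributions gives betweenness(G) = 103/12.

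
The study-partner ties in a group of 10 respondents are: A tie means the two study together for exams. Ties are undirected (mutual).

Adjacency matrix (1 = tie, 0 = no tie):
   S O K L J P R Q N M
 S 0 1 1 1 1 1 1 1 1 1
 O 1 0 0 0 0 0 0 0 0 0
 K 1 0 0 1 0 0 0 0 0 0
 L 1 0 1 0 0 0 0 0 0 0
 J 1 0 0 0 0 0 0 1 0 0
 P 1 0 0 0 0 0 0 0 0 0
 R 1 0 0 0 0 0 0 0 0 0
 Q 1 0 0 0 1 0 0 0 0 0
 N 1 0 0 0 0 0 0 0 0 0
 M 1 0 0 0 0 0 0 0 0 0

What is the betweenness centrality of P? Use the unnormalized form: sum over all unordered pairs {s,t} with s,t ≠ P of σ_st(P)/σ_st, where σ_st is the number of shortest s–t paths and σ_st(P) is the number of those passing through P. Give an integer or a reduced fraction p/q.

No shortest path between any pair of other nodes passes through P.
Summing the contributions gives betweenness(P) = 0.

0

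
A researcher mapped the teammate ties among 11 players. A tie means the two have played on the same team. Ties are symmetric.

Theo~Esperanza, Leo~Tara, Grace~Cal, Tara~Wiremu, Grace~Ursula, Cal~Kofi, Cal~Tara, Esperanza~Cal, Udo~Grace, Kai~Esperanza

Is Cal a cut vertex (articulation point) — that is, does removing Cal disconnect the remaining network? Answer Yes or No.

Removing Cal leaves {Kofi} with no path to {Leo, Tara, and Wiremu}, so the network splits into 4 components. Cal is a cut vertex.

Yes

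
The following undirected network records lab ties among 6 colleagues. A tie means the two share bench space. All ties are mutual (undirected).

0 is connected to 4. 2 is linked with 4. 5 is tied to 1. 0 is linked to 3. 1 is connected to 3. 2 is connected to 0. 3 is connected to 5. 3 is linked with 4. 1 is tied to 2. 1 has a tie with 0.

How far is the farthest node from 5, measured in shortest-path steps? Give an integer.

2

Distances from 5: 0:2, 1:1, 2:2, 3:1, 4:2.
The largest is 2 (to 0, 4, and 2), so the eccentricity of 5 is 2.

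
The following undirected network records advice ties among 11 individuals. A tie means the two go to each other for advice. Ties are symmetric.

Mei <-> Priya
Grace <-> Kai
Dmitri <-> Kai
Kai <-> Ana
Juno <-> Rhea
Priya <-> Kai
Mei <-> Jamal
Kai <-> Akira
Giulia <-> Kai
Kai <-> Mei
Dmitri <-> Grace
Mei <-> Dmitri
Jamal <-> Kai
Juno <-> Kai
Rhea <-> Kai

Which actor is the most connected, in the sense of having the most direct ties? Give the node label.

Degrees — Akira:1, Ana:1, Dmitri:3, Giulia:1, Grace:2, Jamal:2, Juno:2, Kai:10, Mei:4, Priya:2, Rhea:2.
The maximum is 10, attained only by Kai.

Kai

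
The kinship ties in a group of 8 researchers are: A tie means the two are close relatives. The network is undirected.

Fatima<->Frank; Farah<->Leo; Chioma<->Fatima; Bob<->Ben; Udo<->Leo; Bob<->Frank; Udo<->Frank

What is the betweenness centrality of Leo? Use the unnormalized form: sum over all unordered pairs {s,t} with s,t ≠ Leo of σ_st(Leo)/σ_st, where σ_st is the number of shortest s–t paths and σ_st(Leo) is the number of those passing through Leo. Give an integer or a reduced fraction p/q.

Pairs whose geodesics pass through Leo — Udo–Farah: 1; Bob–Farah: 1; Chioma–Farah: 1; Ben–Farah: 1; Frank–Farah: 1; Fatima–Farah: 1.
All other pairs contribute 0.
Summing the contributions gives betweenness(Leo) = 6.

6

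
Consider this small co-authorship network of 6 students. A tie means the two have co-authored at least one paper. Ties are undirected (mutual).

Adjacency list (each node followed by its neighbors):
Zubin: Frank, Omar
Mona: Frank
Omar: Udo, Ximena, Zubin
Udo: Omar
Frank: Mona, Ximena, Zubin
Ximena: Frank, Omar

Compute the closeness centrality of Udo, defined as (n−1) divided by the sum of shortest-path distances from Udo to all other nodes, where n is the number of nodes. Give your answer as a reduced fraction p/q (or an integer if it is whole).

Distances from Udo: Frank:3, Mona:4, Omar:1, Ximena:2, Zubin:2. Sum = 12.
n = 6, so closeness = 5/12.

5/12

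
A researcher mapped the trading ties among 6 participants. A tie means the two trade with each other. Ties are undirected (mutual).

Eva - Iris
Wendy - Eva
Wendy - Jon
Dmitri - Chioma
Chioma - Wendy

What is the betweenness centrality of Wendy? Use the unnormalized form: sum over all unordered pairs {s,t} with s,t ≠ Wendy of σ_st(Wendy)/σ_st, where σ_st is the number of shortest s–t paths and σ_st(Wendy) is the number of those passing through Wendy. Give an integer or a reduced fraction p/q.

8

Pairs whose geodesics pass through Wendy — Dmitri–Jon: 1; Dmitri–Eva: 1; Dmitri–Iris: 1; Jon–Chioma: 1; Jon–Eva: 1; Jon–Iris: 1; Chioma–Eva: 1; Chioma–Iris: 1.
All other pairs contribute 0.
Summing the contributions gives betweenness(Wendy) = 8.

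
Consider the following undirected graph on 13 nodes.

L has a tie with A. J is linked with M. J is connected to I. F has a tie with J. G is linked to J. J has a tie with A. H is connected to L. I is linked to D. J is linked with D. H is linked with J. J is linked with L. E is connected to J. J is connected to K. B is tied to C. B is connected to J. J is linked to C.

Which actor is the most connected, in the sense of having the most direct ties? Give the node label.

J

Degrees — A:2, B:2, C:2, D:2, E:1, F:1, G:1, H:2, I:2, J:12, K:1, L:3, M:1.
The maximum is 12, attained only by J.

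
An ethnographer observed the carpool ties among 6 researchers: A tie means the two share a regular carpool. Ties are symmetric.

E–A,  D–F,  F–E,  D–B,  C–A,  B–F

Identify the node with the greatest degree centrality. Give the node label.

F

Degrees — A:2, B:2, C:1, D:2, E:2, F:3.
The maximum is 3, attained only by F.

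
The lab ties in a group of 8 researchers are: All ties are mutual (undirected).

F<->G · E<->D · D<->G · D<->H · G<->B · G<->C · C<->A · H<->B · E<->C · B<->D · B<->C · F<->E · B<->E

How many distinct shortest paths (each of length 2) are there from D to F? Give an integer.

2

The shortest distance is 2. The length-2 paths are: D–E–F; D–G–F.
That gives 2 distinct shortest paths.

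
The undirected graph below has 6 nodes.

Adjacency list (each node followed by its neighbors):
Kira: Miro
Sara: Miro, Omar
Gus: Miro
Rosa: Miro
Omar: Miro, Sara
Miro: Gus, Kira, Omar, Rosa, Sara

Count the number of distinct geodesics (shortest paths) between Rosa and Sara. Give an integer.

The shortest distance is 2, and the only length-2 path is Rosa–Miro–Sara. So there is exactly 1 shortest path.

1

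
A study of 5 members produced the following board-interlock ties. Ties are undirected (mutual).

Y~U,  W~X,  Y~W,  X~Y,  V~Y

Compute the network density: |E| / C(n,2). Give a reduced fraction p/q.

There are 5 edges and 5 nodes, so the maximum possible is C(5,2) = 10.
Density = 5/10 = 1/2.

1/2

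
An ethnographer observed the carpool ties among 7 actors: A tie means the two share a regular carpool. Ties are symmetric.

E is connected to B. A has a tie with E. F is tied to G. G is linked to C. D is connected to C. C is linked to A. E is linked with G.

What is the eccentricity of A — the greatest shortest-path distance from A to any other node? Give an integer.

3

Distances from A: B:2, C:1, D:2, E:1, F:3, G:2.
The largest is 3 (to F), so the eccentricity of A is 3.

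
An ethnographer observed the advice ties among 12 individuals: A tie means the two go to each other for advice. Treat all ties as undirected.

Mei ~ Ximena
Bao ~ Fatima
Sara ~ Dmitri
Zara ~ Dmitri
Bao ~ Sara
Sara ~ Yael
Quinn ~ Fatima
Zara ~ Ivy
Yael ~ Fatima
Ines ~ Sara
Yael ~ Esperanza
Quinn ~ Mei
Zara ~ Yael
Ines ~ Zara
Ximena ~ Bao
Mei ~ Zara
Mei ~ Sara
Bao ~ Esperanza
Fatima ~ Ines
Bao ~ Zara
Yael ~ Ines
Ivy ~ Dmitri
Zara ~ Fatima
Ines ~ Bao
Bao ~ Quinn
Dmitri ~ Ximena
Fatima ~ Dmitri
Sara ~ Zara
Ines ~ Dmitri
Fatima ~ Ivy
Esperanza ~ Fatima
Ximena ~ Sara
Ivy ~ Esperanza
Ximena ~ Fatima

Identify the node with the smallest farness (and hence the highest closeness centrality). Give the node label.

Fatima

Farness (sum of distances to all others) for each node — Bao:15, Dmitri:16, Esperanza:19, Fatima:13, Ines:16, Ivy:18, Mei:19, Quinn:19, Sara:15, Ximena:17, Yael:17, Zara:14.
The smallest farness is 13, for Fatima, so Fatima has the highest closeness.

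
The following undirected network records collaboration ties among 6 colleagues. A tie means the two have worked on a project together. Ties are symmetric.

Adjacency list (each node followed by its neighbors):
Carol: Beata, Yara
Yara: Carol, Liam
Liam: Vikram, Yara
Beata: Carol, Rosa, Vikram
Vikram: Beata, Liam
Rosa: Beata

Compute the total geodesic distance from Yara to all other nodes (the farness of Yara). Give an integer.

Distances from Yara: Beata:2, Carol:1, Liam:1, Rosa:3, Vikram:2.
Sum = 2 + 1 + 1 + 3 + 2 = 9.

9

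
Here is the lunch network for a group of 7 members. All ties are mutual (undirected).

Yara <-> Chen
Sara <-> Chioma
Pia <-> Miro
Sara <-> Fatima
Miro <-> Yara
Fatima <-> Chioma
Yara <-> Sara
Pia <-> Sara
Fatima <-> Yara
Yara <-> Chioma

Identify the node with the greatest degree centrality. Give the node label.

Yara

Degrees — Chen:1, Chioma:3, Fatima:3, Miro:2, Pia:2, Sara:4, Yara:5.
The maximum is 5, attained only by Yara.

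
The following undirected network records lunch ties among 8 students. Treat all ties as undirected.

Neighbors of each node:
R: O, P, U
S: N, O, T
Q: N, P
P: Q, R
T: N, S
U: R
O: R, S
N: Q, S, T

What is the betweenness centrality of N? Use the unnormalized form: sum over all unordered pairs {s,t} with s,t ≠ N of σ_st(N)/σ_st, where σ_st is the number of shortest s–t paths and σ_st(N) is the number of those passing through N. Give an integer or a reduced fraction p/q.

Pairs whose geodesics pass through N — T–Q: 1; T–P: 1; Q–S: 1; Q–O: 1/2; S–P: 1/2.
All other pairs contribute 0.
Summing the contributions gives betweenness(N) = 4.

4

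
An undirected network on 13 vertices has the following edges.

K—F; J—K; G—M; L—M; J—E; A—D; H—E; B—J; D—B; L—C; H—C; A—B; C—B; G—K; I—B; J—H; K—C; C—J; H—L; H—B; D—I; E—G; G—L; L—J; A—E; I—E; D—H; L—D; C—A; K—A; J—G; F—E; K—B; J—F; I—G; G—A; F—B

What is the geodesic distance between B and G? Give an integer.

2

One shortest route is B – K – G, which uses 2 edges, and B and G are not directly tied, so nothing shorter exists. So d(B,G) = 2.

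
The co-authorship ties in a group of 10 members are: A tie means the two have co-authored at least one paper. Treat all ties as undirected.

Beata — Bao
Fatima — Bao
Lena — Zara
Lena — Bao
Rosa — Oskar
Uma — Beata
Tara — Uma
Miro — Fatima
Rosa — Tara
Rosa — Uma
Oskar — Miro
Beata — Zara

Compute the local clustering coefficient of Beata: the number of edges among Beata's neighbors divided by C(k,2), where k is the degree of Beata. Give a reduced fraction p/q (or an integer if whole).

Beata's neighbors: Bao, Uma, and Zara (k = 3).
Possible neighbor pairs: C(3,2) = 3. Edges among them: none → e = 0.
Clustering(Beata) = 0/3 = 0.

0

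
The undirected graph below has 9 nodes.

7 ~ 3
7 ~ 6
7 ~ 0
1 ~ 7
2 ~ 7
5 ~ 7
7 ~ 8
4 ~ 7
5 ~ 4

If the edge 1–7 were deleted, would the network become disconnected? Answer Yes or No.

Yes

Without the 1–7 edge there is no alternate route between 1 and 7, so the network disconnects. It is a bridge.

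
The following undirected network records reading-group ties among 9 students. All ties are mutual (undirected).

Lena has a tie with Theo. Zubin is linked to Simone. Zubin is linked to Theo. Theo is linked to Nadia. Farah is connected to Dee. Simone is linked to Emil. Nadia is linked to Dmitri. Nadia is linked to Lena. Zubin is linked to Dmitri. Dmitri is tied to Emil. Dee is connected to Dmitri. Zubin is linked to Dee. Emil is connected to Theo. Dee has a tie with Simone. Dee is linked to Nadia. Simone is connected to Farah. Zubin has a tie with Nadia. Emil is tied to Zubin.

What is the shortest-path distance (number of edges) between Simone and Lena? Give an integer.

One shortest route is Simone – Zubin – Nadia – Lena, which uses 3 edges, and at distance 2 from Simone we only reach {Dmitri, Nadia, Theo}, which does not include Lena. So d(Simone,Lena) = 3.

3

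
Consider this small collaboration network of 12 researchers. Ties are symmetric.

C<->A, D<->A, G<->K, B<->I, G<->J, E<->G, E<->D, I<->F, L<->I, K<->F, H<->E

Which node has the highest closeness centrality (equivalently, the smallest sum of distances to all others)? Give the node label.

G

Farness (sum of distances to all others) for each node — A:43, B:49, C:53, D:35, E:29, F:33, G:27, H:39, I:39, J:37, K:29, L:49.
The smallest farness is 27, for G, so G has the highest closeness.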